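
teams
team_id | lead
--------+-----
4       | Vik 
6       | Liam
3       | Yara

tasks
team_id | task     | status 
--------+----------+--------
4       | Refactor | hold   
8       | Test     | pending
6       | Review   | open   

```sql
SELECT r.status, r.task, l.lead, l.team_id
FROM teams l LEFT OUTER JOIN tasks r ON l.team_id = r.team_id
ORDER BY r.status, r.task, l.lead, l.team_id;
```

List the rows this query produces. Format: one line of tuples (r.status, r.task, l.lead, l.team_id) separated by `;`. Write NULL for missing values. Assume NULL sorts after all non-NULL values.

(hold, Refactor, Vik, 4); (open, Review, Liam, 6); (NULL, NULL, Yara, 3)

LEFT JOIN keeps every row from `teams`; unmatched rows get NULL for `tasks`'s columns.
Matching on l.team_id = r.team_id.
- l row (team_id=4): matches 1 r row(s) → 1 output row(s).
- l row (team_id=6): matches 1 r row(s) → 1 output row(s).
- l row (team_id=3): no match → kept, r columns NULL.
After projecting and ordering:
r.status | r.task | l.lead | l.team_id
hold | Refactor | Vik | 4
open | Review | Liam | 6
NULL | NULL | Yara | 3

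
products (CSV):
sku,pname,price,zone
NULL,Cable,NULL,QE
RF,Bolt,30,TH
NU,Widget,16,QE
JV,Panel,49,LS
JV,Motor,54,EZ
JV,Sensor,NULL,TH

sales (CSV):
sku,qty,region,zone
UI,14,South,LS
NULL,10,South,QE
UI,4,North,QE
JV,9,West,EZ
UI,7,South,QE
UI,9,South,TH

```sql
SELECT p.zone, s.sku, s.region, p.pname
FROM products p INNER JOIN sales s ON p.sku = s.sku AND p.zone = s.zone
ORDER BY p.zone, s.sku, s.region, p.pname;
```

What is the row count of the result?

1

INNER JOIN keeps only pairs where the ON condition holds.
Matching on p.sku = s.sku AND p.zone = s.zone. A NULL in a compared column never satisfies the condition.
- sku=NULL, zone=QE: no matching s row, dropped.
- sku=RF, zone=TH: no matching s row, dropped.
- sku=NU, zone=QE: no matching s row, dropped.
- sku=JV, zone=LS: no matching s row, dropped.
- sku=JV, zone=EZ: 1 matching s row(s), so 1 row(s) emitted.
- sku=JV, zone=TH: no matching s row, dropped.
Total: 1 rows.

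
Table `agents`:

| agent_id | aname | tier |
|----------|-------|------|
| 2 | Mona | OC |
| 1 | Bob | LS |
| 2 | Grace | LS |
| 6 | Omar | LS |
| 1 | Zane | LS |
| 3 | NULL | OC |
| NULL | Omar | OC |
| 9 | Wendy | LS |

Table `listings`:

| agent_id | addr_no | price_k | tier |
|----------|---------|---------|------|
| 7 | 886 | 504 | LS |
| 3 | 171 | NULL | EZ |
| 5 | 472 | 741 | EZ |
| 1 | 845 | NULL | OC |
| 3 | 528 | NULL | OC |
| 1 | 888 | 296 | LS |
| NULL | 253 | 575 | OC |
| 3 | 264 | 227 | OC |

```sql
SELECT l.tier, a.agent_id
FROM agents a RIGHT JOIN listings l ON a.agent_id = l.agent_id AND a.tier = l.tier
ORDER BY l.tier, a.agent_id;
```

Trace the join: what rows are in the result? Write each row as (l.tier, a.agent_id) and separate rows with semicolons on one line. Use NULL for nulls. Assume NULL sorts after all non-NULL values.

(EZ, NULL); (EZ, NULL); (LS, 1); (LS, 1); (LS, NULL); (OC, 3); (OC, 3); (OC, NULL); (OC, NULL)

RIGHT JOIN keeps every row from `listings`; unmatched rows get NULL for `agents`'s columns.
Matching on a.agent_id = l.agent_id AND a.tier = l.tier. A NULL in a compared column never satisfies the condition.
Matched pairs: 4; unmatched l rows kept: 5.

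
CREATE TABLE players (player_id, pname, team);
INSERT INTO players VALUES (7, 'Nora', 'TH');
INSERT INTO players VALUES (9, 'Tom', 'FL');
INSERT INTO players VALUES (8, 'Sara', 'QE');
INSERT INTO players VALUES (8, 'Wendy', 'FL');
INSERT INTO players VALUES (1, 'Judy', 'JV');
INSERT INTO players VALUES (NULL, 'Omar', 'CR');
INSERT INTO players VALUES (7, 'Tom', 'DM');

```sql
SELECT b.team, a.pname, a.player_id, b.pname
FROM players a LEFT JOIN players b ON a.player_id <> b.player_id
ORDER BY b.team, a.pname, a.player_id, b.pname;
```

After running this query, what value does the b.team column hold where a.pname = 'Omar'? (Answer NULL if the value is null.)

NULL

LEFT JOIN keeps every row from `players a`; unmatched rows get NULL for `players b`'s columns.
Matching on a.player_id <> b.player_id. A NULL in a compared column never satisfies the condition.
- a row (player_id=7): matches 4 b row(s) → 4 output row(s).
- a row (player_id=9): matches 5 b row(s) → 5 output row(s).
- a row (player_id=8): matches 4 b row(s) → 4 output row(s).
- a row (player_id=8): matches 4 b row(s) → 4 output row(s).
- a row (player_id=1): matches 5 b row(s) → 5 output row(s).
- a row (player_id=NULL): no match → kept, b columns NULL.
- a row (player_id=7): matches 4 b row(s) → 4 output row(s).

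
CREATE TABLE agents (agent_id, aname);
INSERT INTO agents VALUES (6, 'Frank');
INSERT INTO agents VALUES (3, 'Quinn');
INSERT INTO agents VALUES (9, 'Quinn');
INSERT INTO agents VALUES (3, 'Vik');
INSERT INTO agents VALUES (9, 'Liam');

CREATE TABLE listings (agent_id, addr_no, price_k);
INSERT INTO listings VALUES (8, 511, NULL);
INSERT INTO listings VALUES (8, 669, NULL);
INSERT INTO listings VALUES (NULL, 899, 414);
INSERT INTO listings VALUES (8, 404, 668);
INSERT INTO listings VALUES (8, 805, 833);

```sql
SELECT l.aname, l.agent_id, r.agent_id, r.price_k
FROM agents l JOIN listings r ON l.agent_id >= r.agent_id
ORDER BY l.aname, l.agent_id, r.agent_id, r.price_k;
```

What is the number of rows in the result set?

INNER JOIN keeps only pairs where the ON condition holds.
Matching on l.agent_id >= r.agent_id. A NULL in a compared column never satisfies the condition.
Matched pairs: 8.
Total: 8 rows.

8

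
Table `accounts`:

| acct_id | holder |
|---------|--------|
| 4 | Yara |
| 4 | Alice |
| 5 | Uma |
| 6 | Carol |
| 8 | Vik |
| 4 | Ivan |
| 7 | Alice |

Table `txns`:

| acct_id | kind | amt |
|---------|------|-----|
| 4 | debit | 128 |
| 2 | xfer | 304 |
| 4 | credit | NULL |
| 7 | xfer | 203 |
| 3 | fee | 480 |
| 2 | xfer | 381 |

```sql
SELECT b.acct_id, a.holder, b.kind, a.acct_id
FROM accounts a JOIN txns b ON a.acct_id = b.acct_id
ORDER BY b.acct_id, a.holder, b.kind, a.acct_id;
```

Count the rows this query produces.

7

INNER JOIN keeps only pairs where the ON condition holds.
Matching on a.acct_id = b.acct_id.
- a (acct_id=4) pairs with 2 row(s) of b.
- a (acct_id=4) pairs with 2 row(s) of b.
- a (acct_id=5) has no partner → excluded.
- a (acct_id=6) has no partner → excluded.
- a (acct_id=8) has no partner → excluded.
- a (acct_id=4) pairs with 2 row(s) of b.
- a (acct_id=7) pairs with 1 row(s) of b.
Total: 7 rows.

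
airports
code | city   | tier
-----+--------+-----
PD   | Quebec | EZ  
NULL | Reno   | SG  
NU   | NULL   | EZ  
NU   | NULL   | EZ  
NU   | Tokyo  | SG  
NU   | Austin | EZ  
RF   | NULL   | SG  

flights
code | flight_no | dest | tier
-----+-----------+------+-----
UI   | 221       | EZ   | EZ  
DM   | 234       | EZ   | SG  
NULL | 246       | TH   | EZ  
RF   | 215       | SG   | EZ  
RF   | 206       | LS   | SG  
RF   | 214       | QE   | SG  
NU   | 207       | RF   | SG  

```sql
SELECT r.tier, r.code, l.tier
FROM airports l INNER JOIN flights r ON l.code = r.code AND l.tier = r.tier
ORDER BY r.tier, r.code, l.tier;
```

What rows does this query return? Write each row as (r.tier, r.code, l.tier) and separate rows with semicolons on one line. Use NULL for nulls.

(SG, NU, SG); (SG, RF, SG); (SG, RF, SG)

INNER JOIN keeps only pairs where the ON condition holds.
Matching on l.code = r.code AND l.tier = r.tier. A NULL in a compared column never satisfies the condition.
- l[0] code=PD, tier=EZ → no match; dropped.
- l[1] code=NULL, tier=SG → no match; dropped.
- l[2] code=NU, tier=EZ → no match; dropped.
- l[3] code=NU, tier=EZ → no match; dropped.
- l[4] code=NU, tier=SG → 1 match(es) in r → 1 row(s).
- l[5] code=NU, tier=EZ → no match; dropped.
- l[6] code=RF, tier=SG → 2 match(es) in r → 2 row(s).
After projecting and ordering:
r.tier | r.code | l.tier
SG | NU | SG
SG | RF | SG
SG | RF | SG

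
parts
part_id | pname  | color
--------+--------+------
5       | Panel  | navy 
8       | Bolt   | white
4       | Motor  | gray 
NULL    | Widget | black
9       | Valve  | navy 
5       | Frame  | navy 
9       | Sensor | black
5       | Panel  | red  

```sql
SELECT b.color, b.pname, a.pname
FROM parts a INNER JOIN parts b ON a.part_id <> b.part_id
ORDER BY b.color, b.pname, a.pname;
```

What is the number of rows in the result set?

34

INNER JOIN keeps only pairs where the ON condition holds.
Matching on a.part_id <> b.part_id. A NULL in a compared column never satisfies the condition.
- part_id=5: 4 matching b row(s), so 4 row(s) emitted.
- part_id=8: 6 matching b row(s), so 6 row(s) emitted.
- part_id=4: 6 matching b row(s), so 6 row(s) emitted.
- part_id=NULL: no matching b row, dropped.
- part_id=9: 5 matching b row(s), so 5 row(s) emitted.
- part_id=5: 4 matching b row(s), so 4 row(s) emitted.
- part_id=9: 5 matching b row(s), so 5 row(s) emitted.
- part_id=5: 4 matching b row(s), so 4 row(s) emitted.
Total: 34 rows.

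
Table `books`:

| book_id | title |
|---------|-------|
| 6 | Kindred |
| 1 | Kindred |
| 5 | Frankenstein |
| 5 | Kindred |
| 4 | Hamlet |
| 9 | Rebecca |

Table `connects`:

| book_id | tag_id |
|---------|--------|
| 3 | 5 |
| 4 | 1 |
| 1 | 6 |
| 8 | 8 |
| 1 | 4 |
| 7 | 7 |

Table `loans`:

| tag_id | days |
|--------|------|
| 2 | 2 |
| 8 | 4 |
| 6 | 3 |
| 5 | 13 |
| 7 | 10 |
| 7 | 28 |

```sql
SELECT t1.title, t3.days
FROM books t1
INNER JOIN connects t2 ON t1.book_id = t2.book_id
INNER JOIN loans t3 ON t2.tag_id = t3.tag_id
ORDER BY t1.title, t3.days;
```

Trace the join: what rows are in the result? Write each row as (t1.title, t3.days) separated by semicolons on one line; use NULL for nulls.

(Kindred, 3)

Step 1 — t1 INNER JOIN t2 on book_id → 3 row(s).
Then INNER JOIN `loans t3` on tag_id: keep only rows whose t2.tag_id appears in t3.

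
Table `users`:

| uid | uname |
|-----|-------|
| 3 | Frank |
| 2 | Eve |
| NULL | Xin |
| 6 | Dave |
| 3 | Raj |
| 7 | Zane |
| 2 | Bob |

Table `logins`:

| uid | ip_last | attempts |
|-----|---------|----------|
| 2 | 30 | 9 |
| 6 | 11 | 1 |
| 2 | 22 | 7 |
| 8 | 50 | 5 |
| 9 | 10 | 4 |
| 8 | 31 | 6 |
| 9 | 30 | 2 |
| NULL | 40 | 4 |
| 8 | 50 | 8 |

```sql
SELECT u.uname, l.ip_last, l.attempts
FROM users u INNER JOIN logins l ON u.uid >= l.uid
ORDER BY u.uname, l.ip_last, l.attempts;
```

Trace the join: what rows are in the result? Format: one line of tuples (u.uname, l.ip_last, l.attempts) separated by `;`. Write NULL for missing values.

(Bob, 22, 7); (Bob, 30, 9); (Dave, 11, 1); (Dave, 22, 7); (Dave, 30, 9); (Eve, 22, 7); (Eve, 30, 9); (Frank, 22, 7); (Frank, 30, 9); (Raj, 22, 7); (Raj, 30, 9); (Zane, 11, 1); (Zane, 22, 7); (Zane, 30, 9)

INNER JOIN keeps only pairs where the ON condition holds.
Matching on u.uid >= l.uid. A NULL in a compared column never satisfies the condition.
- u row (uid=3): matches 2 l row(s) → 2 output row(s).
- u row (uid=2): matches 2 l row(s) → 2 output row(s).
- u row (uid=NULL): no match → dropped.
- u row (uid=6): matches 3 l row(s) → 3 output row(s).
- u row (uid=3): matches 2 l row(s) → 2 output row(s).
- u row (uid=7): matches 3 l row(s) → 3 output row(s).
- u row (uid=2): matches 2 l row(s) → 2 output row(s).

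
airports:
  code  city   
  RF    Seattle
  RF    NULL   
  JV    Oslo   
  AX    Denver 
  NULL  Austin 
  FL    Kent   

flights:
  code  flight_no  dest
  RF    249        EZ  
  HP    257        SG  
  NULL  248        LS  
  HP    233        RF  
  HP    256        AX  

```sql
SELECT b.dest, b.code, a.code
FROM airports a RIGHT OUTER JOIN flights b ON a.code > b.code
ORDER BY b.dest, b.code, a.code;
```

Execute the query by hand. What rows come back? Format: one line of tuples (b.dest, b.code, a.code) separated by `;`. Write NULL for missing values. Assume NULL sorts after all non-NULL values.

(AX, HP, JV); (AX, HP, RF); (AX, HP, RF); (EZ, RF, NULL); (LS, NULL, NULL); (RF, HP, JV); (RF, HP, RF); (RF, HP, RF); (SG, HP, JV); (SG, HP, RF); (SG, HP, RF)

RIGHT JOIN keeps every row from `flights`; unmatched rows get NULL for `airports`'s columns.
Matching on a.code > b.code. A NULL in a compared column never satisfies the condition.
- code=RF: 3 matching b row(s), so 3 row(s) emitted.
- code=RF: 3 matching b row(s), so 3 row(s) emitted.
- code=JV: 3 matching b row(s), so 3 row(s) emitted.
- code=AX: no matching b row.
- code=NULL: no matching b row.
- code=FL: no matching b row.
- plus 2 unmatched b row(s), each kept with NULL a columns.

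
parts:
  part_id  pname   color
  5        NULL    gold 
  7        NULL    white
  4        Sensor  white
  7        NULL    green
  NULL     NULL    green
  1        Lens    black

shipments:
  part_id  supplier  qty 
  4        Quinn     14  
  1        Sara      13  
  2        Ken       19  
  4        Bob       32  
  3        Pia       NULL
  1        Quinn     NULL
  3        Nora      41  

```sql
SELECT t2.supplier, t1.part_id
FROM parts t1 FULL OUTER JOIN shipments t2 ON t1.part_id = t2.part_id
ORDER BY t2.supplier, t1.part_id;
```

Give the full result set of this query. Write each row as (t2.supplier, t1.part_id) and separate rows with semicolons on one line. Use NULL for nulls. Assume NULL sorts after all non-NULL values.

(Bob, 4); (Ken, NULL); (Nora, NULL); (Pia, NULL); (Quinn, 1); (Quinn, 4); (Sara, 1); (NULL, 5); (NULL, 7); (NULL, 7); (NULL, NULL)

FULL OUTER JOIN keeps every row from both sides; unmatched rows get NULL for the other side's columns.
Matching on t1.part_id = t2.part_id. A NULL in a compared column never satisfies the condition.
Matched pairs: 4; unmatched t1 rows kept: 4; unmatched t2 rows kept: 3.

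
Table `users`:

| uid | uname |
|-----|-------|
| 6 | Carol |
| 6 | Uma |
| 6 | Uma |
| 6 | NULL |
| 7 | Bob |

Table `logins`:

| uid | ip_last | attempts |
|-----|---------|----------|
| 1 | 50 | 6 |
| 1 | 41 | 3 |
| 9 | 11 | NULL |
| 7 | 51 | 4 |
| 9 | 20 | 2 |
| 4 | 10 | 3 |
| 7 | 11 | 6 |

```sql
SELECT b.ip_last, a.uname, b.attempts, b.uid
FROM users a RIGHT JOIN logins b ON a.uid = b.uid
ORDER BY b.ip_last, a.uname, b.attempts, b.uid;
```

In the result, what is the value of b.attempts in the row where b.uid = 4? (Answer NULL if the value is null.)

3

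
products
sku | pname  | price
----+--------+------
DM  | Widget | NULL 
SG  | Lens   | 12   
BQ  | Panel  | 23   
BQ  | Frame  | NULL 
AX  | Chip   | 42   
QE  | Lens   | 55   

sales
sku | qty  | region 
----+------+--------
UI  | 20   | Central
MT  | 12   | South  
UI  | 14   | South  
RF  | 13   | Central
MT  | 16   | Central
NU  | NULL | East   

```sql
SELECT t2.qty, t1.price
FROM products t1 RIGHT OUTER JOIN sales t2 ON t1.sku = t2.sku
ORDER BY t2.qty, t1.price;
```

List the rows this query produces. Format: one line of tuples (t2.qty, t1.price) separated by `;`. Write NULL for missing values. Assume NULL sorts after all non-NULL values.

(12, NULL); (13, NULL); (14, NULL); (16, NULL); (20, NULL); (NULL, NULL)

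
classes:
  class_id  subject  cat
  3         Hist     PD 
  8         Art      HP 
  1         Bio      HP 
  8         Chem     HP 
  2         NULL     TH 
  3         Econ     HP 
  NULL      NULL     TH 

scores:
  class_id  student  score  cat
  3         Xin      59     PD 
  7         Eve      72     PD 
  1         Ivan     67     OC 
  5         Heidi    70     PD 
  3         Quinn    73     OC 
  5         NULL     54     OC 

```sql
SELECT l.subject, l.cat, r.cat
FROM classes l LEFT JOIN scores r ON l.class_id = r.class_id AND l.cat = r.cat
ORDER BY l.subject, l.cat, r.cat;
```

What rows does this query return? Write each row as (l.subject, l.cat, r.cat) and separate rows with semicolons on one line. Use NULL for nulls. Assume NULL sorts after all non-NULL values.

LEFT JOIN keeps every row from `classes`; unmatched rows get NULL for `scores`'s columns.
Matching on l.class_id = r.class_id AND l.cat = r.cat. A NULL in a compared column never satisfies the condition.
- l (class_id=3, cat=PD) pairs with 1 row(s) of r.
- l (class_id=8, cat=HP) has no partner → padded with NULL.
- l (class_id=1, cat=HP) has no partner → padded with NULL.
- l (class_id=8, cat=HP) has no partner → padded with NULL.
- l (class_id=2, cat=TH) has no partner → padded with NULL.
- l (class_id=3, cat=HP) has no partner → padded with NULL.
- l (class_id=NULL, cat=TH) has no partner → padded with NULL.
After projecting and ordering:
l.subject | l.cat | r.cat
Art | HP | NULL
Bio | HP | NULL
Chem | HP | NULL
Econ | HP | NULL
Hist | PD | PD
NULL | TH | NULL
NULL | TH | NULL

(Art, HP, NULL); (Bio, HP, NULL); (Chem, HP, NULL); (Econ, HP, NULL); (Hist, PD, PD); (NULL, TH, NULL); (NULL, TH, NULL)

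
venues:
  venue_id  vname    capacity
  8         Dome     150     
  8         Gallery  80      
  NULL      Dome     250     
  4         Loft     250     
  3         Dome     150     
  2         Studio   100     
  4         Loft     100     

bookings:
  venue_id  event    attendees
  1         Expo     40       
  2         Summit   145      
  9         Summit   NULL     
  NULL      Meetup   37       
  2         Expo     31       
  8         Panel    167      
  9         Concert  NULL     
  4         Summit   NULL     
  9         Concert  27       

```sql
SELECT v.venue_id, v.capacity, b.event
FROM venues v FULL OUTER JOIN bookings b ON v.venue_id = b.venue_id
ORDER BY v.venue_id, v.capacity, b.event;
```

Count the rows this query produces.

13

FULL OUTER JOIN keeps every row from both sides; unmatched rows get NULL for the other side's columns.
Matching on v.venue_id = b.venue_id. A NULL in a compared column never satisfies the condition.
Matched pairs: 6; unmatched v rows kept: 2; unmatched b rows kept: 5.
Total: 6 matched + 7 padded = 13 rows.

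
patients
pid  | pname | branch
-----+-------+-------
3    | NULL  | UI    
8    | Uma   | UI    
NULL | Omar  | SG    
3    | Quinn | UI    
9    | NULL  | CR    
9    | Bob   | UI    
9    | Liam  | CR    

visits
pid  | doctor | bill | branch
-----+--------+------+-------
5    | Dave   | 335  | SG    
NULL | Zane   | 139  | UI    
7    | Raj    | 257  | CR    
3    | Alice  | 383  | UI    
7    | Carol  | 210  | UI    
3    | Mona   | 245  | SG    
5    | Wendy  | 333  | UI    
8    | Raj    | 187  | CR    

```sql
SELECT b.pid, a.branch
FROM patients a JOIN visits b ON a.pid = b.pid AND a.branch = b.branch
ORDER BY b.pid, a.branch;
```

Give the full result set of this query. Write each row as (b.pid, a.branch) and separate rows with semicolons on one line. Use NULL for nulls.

(3, UI); (3, UI)

INNER JOIN keeps only pairs where the ON condition holds.
Matching on a.pid = b.pid AND a.branch = b.branch. A NULL in a compared column never satisfies the condition.
- a[0] pid=3, branch=UI → 1 match(es) in b → 1 row(s).
- a[1] pid=8, branch=UI → no match; dropped.
- a[2] pid=NULL, branch=SG → no match; dropped.
- a[3] pid=3, branch=UI → 1 match(es) in b → 1 row(s).
- a[4] pid=9, branch=CR → no match; dropped.
- a[5] pid=9, branch=UI → no match; dropped.
- a[6] pid=9, branch=CR → no match; dropped.
After projecting and ordering:
b.pid | a.branch
3 | UI
3 | UI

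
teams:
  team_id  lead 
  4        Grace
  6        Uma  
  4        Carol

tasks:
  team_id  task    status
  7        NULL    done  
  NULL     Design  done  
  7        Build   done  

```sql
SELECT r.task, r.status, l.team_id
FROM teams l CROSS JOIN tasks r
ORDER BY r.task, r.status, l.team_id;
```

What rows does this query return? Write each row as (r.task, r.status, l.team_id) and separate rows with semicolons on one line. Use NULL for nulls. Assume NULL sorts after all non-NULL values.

CROSS JOIN pairs every row of `teams` with every row of `tasks`: 3 × 3 = 9 rows.
After projecting and ordering:
r.task | r.status | l.team_id
Build | done | 4
Build | done | 4
Build | done | 6
Design | done | 4
Design | done | 4
Design | done | 6
NULL | done | 4
NULL | done | 4
NULL | done | 6

(Build, done, 4); (Build, done, 4); (Build, done, 6); (Design, done, 4); (Design, done, 4); (Design, done, 6); (NULL, done, 4); (NULL, done, 4); (NULL, done, 6)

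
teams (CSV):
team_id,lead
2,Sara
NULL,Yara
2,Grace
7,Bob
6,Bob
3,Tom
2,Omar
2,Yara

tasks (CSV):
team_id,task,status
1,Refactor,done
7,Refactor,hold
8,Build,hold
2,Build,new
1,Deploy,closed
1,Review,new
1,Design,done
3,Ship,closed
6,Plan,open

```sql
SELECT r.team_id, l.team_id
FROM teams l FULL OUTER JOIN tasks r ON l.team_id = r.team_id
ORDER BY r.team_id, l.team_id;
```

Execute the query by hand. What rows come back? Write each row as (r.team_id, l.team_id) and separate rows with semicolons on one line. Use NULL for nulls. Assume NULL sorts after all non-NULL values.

(1, NULL); (1, NULL); (1, NULL); (1, NULL); (2, 2); (2, 2); (2, 2); (2, 2); (3, 3); (6, 6); (7, 7); (8, NULL); (NULL, NULL)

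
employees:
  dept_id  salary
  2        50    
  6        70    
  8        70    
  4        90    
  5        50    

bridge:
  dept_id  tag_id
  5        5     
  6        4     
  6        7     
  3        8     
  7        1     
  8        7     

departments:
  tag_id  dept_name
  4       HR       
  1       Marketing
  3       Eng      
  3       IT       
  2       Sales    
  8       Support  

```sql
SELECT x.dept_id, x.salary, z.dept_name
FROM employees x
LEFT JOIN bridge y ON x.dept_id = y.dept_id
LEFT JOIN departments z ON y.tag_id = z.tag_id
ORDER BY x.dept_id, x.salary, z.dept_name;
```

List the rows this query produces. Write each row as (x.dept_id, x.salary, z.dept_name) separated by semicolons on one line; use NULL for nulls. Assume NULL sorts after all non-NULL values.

(2, 50, NULL); (4, 90, NULL); (5, 50, NULL); (6, 70, HR); (6, 70, NULL); (8, 70, NULL)

Joins associate left-to-right: employees LEFT JOIN bridge on dept_id gives 6 intermediate row(s).
Then LEFT JOIN `departments z` on tag_id: each of those 6 rows is kept; rows whose y.tag_id has no match in z get NULL for z's columns.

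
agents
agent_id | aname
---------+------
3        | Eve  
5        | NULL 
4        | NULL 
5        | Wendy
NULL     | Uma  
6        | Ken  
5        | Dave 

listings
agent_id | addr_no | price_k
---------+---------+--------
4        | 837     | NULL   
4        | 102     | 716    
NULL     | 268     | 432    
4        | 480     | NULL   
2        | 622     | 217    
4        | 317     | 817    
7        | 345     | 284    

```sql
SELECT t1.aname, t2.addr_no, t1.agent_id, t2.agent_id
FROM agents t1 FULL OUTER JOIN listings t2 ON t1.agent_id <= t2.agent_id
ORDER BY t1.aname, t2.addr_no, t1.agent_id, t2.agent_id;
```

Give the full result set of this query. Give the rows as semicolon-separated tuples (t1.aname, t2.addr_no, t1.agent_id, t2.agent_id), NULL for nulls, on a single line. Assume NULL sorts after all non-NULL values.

FULL OUTER JOIN keeps every row from both sides; unmatched rows get NULL for the other side's columns.
Matching on t1.agent_id <= t2.agent_id. A NULL in a compared column never satisfies the condition.
- t1 row (agent_id=3): matches 5 t2 row(s) → 5 output row(s).
- t1 row (agent_id=5): matches 1 t2 row(s) → 1 output row(s).
- t1 row (agent_id=4): matches 5 t2 row(s) → 5 output row(s).
- t1 row (agent_id=5): matches 1 t2 row(s) → 1 output row(s).
- t1 row (agent_id=NULL): no match → kept, t2 columns NULL.
- t1 row (agent_id=6): matches 1 t2 row(s) → 1 output row(s).
- t1 row (agent_id=5): matches 1 t2 row(s) → 1 output row(s).
- 2 row(s) from t2 found no t1 partner → padded with NULL.

(Dave, 345, 5, 7); (Eve, 102, 3, 4); (Eve, 317, 3, 4); (Eve, 345, 3, 7); (Eve, 480, 3, 4); (Eve, 837, 3, 4); (Ken, 345, 6, 7); (Uma, NULL, NULL, NULL); (Wendy, 345, 5, 7); (NULL, 102, 4, 4); (NULL, 268, NULL, NULL); (NULL, 317, 4, 4); (NULL, 345, 4, 7); (NULL, 345, 5, 7); (NULL, 480, 4, 4); (NULL, 622, NULL, 2); (NULL, 837, 4, 4)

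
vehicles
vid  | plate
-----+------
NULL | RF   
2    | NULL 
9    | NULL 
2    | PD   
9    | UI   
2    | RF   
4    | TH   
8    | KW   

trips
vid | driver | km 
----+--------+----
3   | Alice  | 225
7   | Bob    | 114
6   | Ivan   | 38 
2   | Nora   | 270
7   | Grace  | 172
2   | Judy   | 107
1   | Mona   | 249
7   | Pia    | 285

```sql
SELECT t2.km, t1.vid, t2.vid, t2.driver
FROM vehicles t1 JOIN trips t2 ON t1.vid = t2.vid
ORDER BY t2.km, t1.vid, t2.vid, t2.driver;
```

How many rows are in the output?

INNER JOIN keeps only pairs where the ON condition holds.
Matching on t1.vid = t2.vid. A NULL in a compared column never satisfies the condition.
- t1 (vid=NULL) has no partner → excluded.
- t1 (vid=2) pairs with 2 row(s) of t2.
- t1 (vid=9) has no partner → excluded.
- t1 (vid=2) pairs with 2 row(s) of t2.
- t1 (vid=9) has no partner → excluded.
- t1 (vid=2) pairs with 2 row(s) of t2.
- t1 (vid=4) has no partner → excluded.
- t1 (vid=8) has no partner → excluded.
Total: 6 rows.

6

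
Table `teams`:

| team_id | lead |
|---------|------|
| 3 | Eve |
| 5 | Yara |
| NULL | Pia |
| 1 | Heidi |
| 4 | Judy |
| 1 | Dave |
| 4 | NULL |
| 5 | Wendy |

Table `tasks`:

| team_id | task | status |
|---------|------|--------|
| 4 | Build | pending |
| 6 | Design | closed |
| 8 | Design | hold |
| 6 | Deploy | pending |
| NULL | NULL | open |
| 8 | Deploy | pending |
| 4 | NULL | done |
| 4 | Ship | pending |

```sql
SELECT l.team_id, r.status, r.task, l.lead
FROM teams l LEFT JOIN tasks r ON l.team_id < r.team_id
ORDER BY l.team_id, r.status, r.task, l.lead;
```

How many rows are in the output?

38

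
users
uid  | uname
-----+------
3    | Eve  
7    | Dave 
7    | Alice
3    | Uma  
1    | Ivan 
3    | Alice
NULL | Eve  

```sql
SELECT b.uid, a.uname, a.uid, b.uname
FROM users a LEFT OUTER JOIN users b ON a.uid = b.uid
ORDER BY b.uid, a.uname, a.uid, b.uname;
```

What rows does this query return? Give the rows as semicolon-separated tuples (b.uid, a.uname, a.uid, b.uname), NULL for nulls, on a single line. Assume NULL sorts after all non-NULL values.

LEFT JOIN keeps every row from `users a`; unmatched rows get NULL for `users b`'s columns.
Matching on a.uid = b.uid. A NULL in a compared column never satisfies the condition.
- a (uid=3) pairs with 3 row(s) of b.
- a (uid=7) pairs with 2 row(s) of b.
- a (uid=7) pairs with 2 row(s) of b.
- a (uid=3) pairs with 3 row(s) of b.
- a (uid=1) pairs with 1 row(s) of b.
- a (uid=3) pairs with 3 row(s) of b.
- a (uid=NULL) has no partner → padded with NULL.

(1, Ivan, 1, Ivan); (3, Alice, 3, Alice); (3, Alice, 3, Eve); (3, Alice, 3, Uma); (3, Eve, 3, Alice); (3, Eve, 3, Eve); (3, Eve, 3, Uma); (3, Uma, 3, Alice); (3, Uma, 3, Eve); (3, Uma, 3, Uma); (7, Alice, 7, Alice); (7, Alice, 7, Dave); (7, Dave, 7, Alice); (7, Dave, 7, Dave); (NULL, Eve, NULL, NULL)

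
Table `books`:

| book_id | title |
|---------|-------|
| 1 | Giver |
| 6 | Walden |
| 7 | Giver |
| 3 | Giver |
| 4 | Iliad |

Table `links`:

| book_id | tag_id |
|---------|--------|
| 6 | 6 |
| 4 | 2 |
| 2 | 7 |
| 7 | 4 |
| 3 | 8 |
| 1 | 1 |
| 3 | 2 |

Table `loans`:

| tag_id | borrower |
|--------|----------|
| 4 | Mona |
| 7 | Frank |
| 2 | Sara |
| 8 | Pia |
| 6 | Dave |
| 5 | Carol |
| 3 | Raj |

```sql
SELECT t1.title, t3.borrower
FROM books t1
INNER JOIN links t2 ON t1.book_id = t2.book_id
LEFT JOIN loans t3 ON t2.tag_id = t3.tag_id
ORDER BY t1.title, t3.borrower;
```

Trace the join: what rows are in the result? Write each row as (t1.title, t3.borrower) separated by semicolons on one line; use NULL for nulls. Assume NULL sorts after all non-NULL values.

(Giver, Mona); (Giver, Pia); (Giver, Sara); (Giver, NULL); (Iliad, Sara); (Walden, Dave)

Step 1 — t1 INNER JOIN t2 on book_id → 6 row(s).
Then LEFT JOIN `loans t3` on tag_id: each of those 6 rows is kept; rows whose t2.tag_id has no match in t3 get NULL for t3's columns.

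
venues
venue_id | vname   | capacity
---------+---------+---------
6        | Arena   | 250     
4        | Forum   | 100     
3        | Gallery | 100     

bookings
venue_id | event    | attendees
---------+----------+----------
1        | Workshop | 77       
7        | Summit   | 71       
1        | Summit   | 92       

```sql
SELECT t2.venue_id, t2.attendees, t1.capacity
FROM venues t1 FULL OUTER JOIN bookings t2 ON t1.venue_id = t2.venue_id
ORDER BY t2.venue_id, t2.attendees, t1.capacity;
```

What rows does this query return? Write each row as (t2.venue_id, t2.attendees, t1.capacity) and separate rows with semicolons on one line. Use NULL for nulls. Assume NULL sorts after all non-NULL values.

(1, 77, NULL); (1, 92, NULL); (7, 71, NULL); (NULL, NULL, 100); (NULL, NULL, 100); (NULL, NULL, 250)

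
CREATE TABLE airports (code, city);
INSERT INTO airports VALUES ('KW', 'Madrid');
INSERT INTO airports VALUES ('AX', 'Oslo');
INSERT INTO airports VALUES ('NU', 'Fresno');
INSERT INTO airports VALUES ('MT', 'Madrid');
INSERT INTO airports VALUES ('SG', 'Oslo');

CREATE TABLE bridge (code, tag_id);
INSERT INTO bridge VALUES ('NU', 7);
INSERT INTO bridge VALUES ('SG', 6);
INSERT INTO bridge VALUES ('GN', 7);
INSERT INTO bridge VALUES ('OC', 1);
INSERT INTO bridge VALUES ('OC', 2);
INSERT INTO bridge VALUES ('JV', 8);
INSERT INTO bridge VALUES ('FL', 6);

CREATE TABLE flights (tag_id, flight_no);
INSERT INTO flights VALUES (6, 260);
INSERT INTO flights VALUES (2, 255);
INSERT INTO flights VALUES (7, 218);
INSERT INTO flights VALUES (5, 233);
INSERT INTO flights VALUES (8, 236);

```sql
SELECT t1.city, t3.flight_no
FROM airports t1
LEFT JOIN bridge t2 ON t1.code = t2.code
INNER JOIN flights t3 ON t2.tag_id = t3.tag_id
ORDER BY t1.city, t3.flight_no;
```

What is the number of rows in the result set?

Evaluate left to right. First `airports t1 LEFT JOIN bridge t2` on code: 5 row(s).
Then INNER JOIN `flights t3` on tag_id: keep only rows whose t2.tag_id appears in t3.
Result: 2 row(s).

2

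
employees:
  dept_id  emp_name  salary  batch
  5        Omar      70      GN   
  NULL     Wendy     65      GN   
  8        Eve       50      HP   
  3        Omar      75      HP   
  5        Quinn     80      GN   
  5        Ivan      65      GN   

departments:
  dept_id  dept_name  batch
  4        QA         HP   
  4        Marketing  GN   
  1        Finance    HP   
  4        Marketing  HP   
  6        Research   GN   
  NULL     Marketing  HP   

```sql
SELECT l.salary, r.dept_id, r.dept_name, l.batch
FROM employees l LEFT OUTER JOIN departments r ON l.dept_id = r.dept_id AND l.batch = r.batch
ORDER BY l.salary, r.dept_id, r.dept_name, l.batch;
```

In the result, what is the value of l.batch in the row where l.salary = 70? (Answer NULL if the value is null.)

GN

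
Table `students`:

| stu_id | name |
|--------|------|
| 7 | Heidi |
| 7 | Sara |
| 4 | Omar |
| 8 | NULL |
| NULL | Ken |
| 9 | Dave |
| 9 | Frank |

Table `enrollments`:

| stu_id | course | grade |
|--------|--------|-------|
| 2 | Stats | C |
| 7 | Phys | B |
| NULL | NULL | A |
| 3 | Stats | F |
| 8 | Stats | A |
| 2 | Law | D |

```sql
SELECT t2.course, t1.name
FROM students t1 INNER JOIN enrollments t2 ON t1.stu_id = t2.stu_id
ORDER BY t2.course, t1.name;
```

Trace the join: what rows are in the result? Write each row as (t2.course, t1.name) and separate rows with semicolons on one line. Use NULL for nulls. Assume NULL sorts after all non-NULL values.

(Phys, Heidi); (Phys, Sara); (Stats, NULL)

INNER JOIN keeps only pairs where the ON condition holds.
Matching on t1.stu_id = t2.stu_id. A NULL in a compared column never satisfies the condition.
- t1 row (stu_id=7): matches 1 t2 row(s) → 1 output row(s).
- t1 row (stu_id=7): matches 1 t2 row(s) → 1 output row(s).
- t1 row (stu_id=4): no match → dropped.
- t1 row (stu_id=8): matches 1 t2 row(s) → 1 output row(s).
- t1 row (stu_id=NULL): no match → dropped.
- t1 row (stu_id=9): no match → dropped.
- t1 row (stu_id=9): no match → dropped.
After projecting and ordering:
t2.course | t1.name
Phys | Heidi
Phys | Sara
Stats | NULL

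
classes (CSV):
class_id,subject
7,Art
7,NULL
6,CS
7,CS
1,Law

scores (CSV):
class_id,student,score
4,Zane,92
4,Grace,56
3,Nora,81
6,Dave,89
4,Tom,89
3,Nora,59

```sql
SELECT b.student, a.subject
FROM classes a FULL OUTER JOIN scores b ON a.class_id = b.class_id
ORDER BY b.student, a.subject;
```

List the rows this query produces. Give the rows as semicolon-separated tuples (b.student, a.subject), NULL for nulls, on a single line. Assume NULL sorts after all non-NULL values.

(Dave, CS); (Grace, NULL); (Nora, NULL); (Nora, NULL); (Tom, NULL); (Zane, NULL); (NULL, Art); (NULL, CS); (NULL, Law); (NULL, NULL)

FULL OUTER JOIN keeps every row from both sides; unmatched rows get NULL for the other side's columns.
Matching on a.class_id = b.class_id.
- a row (class_id=7): no match → kept, b columns NULL.
- a row (class_id=7): no match → kept, b columns NULL.
- a row (class_id=6): matches 1 b row(s) → 1 output row(s).
- a row (class_id=7): no match → kept, b columns NULL.
- a row (class_id=1): no match → kept, b columns NULL.
- 5 row(s) from b found no a partner → padded with NULL.
After projecting and ordering:
b.student | a.subject
Dave | CS
Grace | NULL
Nora | NULL
Nora | NULL
Tom | NULL
Zane | NULL
NULL | Art
NULL | CS
NULL | Law
NULL | NULL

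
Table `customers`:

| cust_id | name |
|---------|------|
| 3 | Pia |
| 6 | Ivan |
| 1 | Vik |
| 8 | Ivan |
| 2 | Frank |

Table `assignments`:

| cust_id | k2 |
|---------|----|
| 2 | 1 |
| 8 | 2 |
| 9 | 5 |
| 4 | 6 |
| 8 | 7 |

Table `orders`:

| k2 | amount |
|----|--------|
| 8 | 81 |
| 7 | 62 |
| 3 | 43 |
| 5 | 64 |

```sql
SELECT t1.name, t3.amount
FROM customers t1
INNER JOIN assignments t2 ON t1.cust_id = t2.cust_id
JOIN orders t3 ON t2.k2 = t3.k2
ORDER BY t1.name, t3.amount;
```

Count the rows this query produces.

Step 1 — t1 INNER JOIN t2 on cust_id → 3 row(s).
Then INNER JOIN `orders t3` on k2: keep only rows whose t2.k2 appears in t3.
Result: 1 row(s).

1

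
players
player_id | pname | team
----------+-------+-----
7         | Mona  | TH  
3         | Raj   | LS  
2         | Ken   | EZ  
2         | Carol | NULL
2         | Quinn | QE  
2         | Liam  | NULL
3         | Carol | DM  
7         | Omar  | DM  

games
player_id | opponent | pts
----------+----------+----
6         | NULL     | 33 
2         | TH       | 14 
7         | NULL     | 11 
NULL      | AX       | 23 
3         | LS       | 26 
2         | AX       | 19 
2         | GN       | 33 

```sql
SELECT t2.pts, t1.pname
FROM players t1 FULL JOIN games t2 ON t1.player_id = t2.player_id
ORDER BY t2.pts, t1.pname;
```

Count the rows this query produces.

18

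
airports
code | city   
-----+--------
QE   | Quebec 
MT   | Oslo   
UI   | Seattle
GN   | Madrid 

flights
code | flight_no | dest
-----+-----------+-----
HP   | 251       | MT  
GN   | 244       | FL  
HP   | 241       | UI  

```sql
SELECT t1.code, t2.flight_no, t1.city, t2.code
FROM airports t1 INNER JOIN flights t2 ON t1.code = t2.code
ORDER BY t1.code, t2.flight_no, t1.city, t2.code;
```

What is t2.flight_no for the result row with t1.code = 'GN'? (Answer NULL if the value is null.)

INNER JOIN keeps only pairs where the ON condition holds.
Matching on t1.code = t2.code.
- t1 (code=QE) has no partner → excluded.
- t1 (code=MT) has no partner → excluded.
- t1 (code=UI) has no partner → excluded.
- t1 (code=GN) pairs with 1 row(s) of t2.

244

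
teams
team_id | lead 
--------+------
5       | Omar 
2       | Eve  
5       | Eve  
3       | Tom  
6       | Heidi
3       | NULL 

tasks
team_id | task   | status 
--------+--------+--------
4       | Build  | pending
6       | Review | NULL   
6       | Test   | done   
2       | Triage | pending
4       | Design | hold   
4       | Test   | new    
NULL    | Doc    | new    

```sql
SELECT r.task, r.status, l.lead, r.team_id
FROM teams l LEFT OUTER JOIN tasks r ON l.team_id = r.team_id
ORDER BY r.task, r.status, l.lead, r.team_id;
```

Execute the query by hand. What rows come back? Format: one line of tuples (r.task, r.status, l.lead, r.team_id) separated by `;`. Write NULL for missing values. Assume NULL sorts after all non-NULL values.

(Review, NULL, Heidi, 6); (Test, done, Heidi, 6); (Triage, pending, Eve, 2); (NULL, NULL, Eve, NULL); (NULL, NULL, Omar, NULL); (NULL, NULL, Tom, NULL); (NULL, NULL, NULL, NULL)

LEFT JOIN keeps every row from `teams`; unmatched rows get NULL for `tasks`'s columns.
Matching on l.team_id = r.team_id. A NULL in a compared column never satisfies the condition.
- l[0] team_id=5 → no match; kept with NULLs on the r side.
- l[1] team_id=2 → 1 match(es) in r → 1 row(s).
- l[2] team_id=5 → no match; kept with NULLs on the r side.
- l[3] team_id=3 → no match; kept with NULLs on the r side.
- l[4] team_id=6 → 2 match(es) in r → 2 row(s).
- l[5] team_id=3 → no match; kept with NULLs on the r side.
After projecting and ordering:
r.task | r.status | l.lead | r.team_id
Review | NULL | Heidi | 6
Test | done | Heidi | 6
Triage | pending | Eve | 2
NULL | NULL | Eve | NULL
NULL | NULL | Omar | NULL
NULL | NULL | Tom | NULL
NULL | NULL | NULL | NULL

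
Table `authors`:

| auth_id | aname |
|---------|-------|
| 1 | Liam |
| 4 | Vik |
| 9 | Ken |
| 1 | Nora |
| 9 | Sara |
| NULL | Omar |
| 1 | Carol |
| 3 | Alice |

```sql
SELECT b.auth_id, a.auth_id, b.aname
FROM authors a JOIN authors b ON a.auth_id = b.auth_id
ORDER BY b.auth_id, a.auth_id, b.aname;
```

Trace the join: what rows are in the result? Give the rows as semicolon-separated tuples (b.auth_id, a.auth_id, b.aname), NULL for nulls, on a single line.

INNER JOIN keeps only pairs where the ON condition holds.
Matching on a.auth_id = b.auth_id. A NULL in a compared column never satisfies the condition.
- a (auth_id=1) pairs with 3 row(s) of b.
- a (auth_id=4) pairs with 1 row(s) of b.
- a (auth_id=9) pairs with 2 row(s) of b.
- a (auth_id=1) pairs with 3 row(s) of b.
- a (auth_id=9) pairs with 2 row(s) of b.
- a (auth_id=NULL) has no partner → excluded.
- a (auth_id=1) pairs with 3 row(s) of b.
- a (auth_id=3) pairs with 1 row(s) of b.

(1, 1, Carol); (1, 1, Carol); (1, 1, Carol); (1, 1, Liam); (1, 1, Liam); (1, 1, Liam); (1, 1, Nora); (1, 1, Nora); (1, 1, Nora); (3, 3, Alice); (4, 4, Vik); (9, 9, Ken); (9, 9, Ken); (9, 9, Sara); (9, 9, Sara)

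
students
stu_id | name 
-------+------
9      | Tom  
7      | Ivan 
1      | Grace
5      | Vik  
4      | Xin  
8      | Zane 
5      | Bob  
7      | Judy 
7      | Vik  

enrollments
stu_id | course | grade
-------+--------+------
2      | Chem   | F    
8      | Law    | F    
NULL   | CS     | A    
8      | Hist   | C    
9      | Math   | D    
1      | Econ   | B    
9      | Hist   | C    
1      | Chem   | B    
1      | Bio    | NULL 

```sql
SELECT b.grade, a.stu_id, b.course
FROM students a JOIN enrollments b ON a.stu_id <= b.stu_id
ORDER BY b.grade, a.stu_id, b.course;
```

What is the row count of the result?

38

INNER JOIN keeps only pairs where the ON condition holds.
Matching on a.stu_id <= b.stu_id. A NULL in a compared column never satisfies the condition.
- a row (stu_id=9): matches 2 b row(s) → 2 output row(s).
- a row (stu_id=7): matches 4 b row(s) → 4 output row(s).
- a row (stu_id=1): matches 8 b row(s) → 8 output row(s).
- a row (stu_id=5): matches 4 b row(s) → 4 output row(s).
- a row (stu_id=4): matches 4 b row(s) → 4 output row(s).
- a row (stu_id=8): matches 4 b row(s) → 4 output row(s).
- a row (stu_id=5): matches 4 b row(s) → 4 output row(s).
- a row (stu_id=7): matches 4 b row(s) → 4 output row(s).
- a row (stu_id=7): matches 4 b row(s) → 4 output row(s).
Total: 38 rows.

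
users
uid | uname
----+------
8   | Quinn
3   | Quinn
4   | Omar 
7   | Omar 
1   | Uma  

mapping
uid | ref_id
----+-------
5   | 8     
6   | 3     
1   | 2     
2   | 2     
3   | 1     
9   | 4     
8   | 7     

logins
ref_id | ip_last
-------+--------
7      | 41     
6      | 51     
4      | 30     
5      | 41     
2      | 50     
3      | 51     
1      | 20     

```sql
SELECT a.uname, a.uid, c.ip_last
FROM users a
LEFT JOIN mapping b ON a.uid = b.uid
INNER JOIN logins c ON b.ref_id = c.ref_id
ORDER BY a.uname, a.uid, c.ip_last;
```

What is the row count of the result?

3

Joins associate left-to-right: users LEFT JOIN mapping on uid gives 5 intermediate row(s).
Then INNER JOIN `logins c` on ref_id: keep only rows whose b.ref_id appears in c.
Result: 3 row(s).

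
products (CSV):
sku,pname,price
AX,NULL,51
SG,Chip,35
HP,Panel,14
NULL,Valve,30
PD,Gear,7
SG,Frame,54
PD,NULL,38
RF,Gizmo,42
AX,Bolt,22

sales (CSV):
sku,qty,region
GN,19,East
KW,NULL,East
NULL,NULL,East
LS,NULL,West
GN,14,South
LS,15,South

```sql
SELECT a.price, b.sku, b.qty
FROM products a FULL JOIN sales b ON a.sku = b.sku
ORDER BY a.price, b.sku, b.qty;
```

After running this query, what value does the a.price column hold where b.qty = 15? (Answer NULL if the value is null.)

FULL OUTER JOIN keeps every row from both sides; unmatched rows get NULL for the other side's columns.
Matching on a.sku = b.sku. A NULL in a compared column never satisfies the condition.
- sku=AX: no b row matches, row kept with b columns NULL.
- sku=SG: no b row matches, row kept with b columns NULL.
- sku=HP: no b row matches, row kept with b columns NULL.
- sku=NULL: no b row matches, row kept with b columns NULL.
- sku=PD: no b row matches, row kept with b columns NULL.
- sku=SG: no b row matches, row kept with b columns NULL.
- sku=PD: no b row matches, row kept with b columns NULL.
- sku=RF: no b row matches, row kept with b columns NULL.
- sku=AX: no b row matches, row kept with b columns NULL.
- 6 b row(s) had no a match → kept, a columns NULL.

NULL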